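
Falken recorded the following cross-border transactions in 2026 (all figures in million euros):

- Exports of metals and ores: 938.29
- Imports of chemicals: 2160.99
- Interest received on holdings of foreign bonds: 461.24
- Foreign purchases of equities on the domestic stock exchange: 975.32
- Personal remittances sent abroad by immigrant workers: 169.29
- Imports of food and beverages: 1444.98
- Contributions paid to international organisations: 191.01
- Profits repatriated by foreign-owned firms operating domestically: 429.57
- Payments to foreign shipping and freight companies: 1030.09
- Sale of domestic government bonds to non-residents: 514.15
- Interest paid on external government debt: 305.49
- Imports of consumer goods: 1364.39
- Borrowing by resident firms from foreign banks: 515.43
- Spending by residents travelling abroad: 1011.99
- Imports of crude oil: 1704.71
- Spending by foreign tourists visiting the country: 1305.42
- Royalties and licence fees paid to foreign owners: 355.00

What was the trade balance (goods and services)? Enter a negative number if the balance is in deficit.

-6828.44

Goods: 938.29 - 2160.99 - 1704.71 - 1444.98 - 1364.39 = -5736.78
Services: -1030.09 - 1011.99 + 1305.42 - 355.00 = -1091.66
Trade balance = -5736.78 + (-1091.66) = -6828.44
(Excluded from the trade balance — primary income: interest received on holdings of foreign bonds 461.24, profits repatriated by foreign-owned firms operating domestically 429.57, interest paid on external government debt 305.49; financial account: foreign purchases of equities on the domestic stock exchange 975.32, sale of domestic government bonds to non-residents 514.15, borrowing by resident firms from foreign banks 515.43; secondary income: personal remittances sent abroad by immigrant workers 169.29, contributions paid to international organisations 191.01.)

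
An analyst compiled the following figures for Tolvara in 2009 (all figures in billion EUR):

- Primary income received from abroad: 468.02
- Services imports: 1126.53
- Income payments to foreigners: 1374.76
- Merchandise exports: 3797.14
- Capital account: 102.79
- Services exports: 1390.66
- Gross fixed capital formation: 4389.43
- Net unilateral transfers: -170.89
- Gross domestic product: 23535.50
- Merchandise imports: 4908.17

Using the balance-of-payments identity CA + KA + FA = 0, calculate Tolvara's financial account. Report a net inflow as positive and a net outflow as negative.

1821.74

Goods balance = 3797.14 - 4908.17 = -1111.03
Services balance = 1390.66 - 1126.53 = 264.13
Trade balance (goods + services) = -1111.03 + 264.13 = -846.90
Net primary income = 468.02 - 1374.76 = -906.74
Net secondary income = -170.89
Current account = -846.90 + (-906.74) + (-170.89) = -1924.53
Financial account = -(-1924.53 + 102.79) = 1821.74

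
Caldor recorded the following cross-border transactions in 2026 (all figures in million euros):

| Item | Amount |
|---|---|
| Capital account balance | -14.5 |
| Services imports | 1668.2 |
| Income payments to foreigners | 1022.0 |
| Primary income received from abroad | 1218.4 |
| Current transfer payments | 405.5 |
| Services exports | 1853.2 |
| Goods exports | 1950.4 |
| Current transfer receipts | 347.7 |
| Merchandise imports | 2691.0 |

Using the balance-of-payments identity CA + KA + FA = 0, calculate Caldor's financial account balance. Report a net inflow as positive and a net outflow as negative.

431.5

Goods balance = 1950.4 - 2691.0 = -740.6
Services balance = 1853.2 - 1668.2 = 185.0
Trade balance (goods + services) = -740.6 + 185.0 = -555.6
Net primary income = 1218.4 - 1022.0 = 196.4
Net secondary income = 347.7 - 405.5 = -57.8
Current account = -555.6 + 196.4 + (-57.8) = -417.0
Financial account = -(-417.0 + (-14.5)) = 431.5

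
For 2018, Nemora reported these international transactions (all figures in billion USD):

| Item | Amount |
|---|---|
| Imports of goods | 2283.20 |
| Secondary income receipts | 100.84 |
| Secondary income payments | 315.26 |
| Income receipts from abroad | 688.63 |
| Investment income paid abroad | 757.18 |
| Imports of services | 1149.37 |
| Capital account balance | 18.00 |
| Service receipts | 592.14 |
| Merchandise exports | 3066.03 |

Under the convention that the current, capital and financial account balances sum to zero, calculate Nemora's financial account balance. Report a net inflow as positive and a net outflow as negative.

Goods balance = 3066.03 - 2283.20 = 782.83
Services balance = 592.14 - 1149.37 = -557.23
Trade balance (goods + services) = 782.83 + (-557.23) = 225.60
Net primary income = 688.63 - 757.18 = -68.55
Net secondary income = 100.84 - 315.26 = -214.42
Current account = 225.60 + (-68.55) + (-214.42) = -57.37
Financial account = -(-57.37 + 18.00) = 39.37

39.37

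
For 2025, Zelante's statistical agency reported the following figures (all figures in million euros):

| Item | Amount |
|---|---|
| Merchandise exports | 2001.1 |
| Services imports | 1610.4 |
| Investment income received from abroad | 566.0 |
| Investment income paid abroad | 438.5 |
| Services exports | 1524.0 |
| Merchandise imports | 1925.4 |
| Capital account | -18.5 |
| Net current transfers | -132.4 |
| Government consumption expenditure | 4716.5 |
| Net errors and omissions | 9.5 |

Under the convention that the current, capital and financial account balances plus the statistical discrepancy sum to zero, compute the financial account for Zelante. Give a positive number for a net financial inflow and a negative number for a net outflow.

24.6

Goods balance = 2001.1 - 1925.4 = 75.7
Services balance = 1524.0 - 1610.4 = -86.4
Trade balance (goods + services) = 75.7 + (-86.4) = -10.7
Net primary income = 566.0 - 438.5 = 127.5
Net secondary income = -132.4
Current account = -10.7 + 127.5 + (-132.4) = -15.6
Financial account = -(-15.6 + (-18.5) + 9.5) = 24.6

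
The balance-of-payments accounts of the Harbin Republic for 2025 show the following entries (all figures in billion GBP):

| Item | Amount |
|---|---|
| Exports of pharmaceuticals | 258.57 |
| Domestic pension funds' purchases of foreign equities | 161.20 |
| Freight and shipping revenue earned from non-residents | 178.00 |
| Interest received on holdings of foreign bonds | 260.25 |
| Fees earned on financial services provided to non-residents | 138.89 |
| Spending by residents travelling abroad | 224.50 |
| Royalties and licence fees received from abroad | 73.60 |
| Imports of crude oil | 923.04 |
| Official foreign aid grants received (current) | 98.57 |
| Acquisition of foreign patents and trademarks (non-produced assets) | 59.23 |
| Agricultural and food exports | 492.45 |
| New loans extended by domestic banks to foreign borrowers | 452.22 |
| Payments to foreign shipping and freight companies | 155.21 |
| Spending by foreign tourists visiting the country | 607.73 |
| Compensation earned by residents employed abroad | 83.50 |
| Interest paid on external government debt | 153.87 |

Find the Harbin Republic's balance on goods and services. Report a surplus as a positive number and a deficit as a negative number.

Goods: 492.45 + 258.57 - 923.04 = -172.02
Services: 73.60 + 138.89 - 224.50 + 178.00 - 155.21 + 607.73 = 618.51
Trade balance = -172.02 + 618.51 = 446.49
(Excluded from the trade balance — financial account: domestic pension funds' purchases of foreign equities 161.20, new loans extended by domestic banks to foreign borrowers 452.22; primary income: interest received on holdings of foreign bonds 260.25, compensation earned by residents employed abroad 83.50, interest paid on external government debt 153.87; secondary income: official foreign aid grants received (current) 98.57; capital account: acquisition of foreign patents and trademarks (non-produced assets) 59.23.)

446.49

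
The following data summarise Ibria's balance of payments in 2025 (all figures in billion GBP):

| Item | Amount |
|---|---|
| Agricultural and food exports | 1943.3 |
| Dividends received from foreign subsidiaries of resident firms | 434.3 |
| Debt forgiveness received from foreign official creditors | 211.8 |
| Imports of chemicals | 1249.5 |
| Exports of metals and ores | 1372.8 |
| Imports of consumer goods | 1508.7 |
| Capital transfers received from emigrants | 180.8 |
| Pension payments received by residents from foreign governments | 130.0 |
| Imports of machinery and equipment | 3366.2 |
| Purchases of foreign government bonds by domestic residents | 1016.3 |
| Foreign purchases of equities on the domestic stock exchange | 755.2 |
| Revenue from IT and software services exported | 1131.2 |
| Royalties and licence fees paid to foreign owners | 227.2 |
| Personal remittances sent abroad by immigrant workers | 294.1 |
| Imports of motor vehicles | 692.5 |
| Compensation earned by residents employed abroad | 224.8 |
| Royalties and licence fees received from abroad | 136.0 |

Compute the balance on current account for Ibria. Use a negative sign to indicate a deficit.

Goods: -692.5 - 1508.7 - 3366.2 + 1372.8 + 1943.3 - 1249.5 = -3500.8
Services: 136.0 - 227.2 + 1131.2 = 1040.0
Primary income: 224.8 + 434.3 = 659.1
Secondary income: 130.0 - 294.1 = -164.1
Current account = (-3500.8) + 1040.0 + 659.1 + (-164.1) = -1965.8
(Excluded from the current account — capital account: debt forgiveness received from foreign official creditors 211.8, capital transfers received from emigrants 180.8; financial account: purchases of foreign government bonds by domestic residents 1016.3, foreign purchases of equities on the domestic stock exchange 755.2.)

-1965.8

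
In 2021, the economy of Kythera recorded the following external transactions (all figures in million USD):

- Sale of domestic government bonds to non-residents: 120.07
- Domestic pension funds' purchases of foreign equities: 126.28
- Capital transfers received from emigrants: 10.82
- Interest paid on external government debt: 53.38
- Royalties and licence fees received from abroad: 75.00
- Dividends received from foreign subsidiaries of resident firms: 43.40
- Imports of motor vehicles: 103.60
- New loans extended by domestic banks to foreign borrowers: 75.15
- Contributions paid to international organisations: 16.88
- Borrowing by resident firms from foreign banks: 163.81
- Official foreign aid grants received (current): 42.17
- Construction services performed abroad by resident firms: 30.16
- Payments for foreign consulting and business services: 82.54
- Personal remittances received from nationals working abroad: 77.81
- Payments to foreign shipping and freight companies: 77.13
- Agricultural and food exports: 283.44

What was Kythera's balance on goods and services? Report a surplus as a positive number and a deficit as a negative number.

125.33

Goods: 283.44 - 103.60 = 179.84
Services: 75.00 - 82.54 + 30.16 - 77.13 = -54.51
Trade balance = 179.84 + (-54.51) = 125.33
(Excluded from the trade balance — financial account: sale of domestic government bonds to non-residents 120.07, domestic pension funds' purchases of foreign equities 126.28, new loans extended by domestic banks to foreign borrowers 75.15, borrowing by resident firms from foreign banks 163.81; capital account: capital transfers received from emigrants 10.82; primary income: interest paid on external government debt 53.38, dividends received from foreign subsidiaries of resident firms 43.40; secondary income: contributions paid to international organisations 16.88, official foreign aid grants received (current) 42.17, personal remittances received from nationals working abroad 77.81.)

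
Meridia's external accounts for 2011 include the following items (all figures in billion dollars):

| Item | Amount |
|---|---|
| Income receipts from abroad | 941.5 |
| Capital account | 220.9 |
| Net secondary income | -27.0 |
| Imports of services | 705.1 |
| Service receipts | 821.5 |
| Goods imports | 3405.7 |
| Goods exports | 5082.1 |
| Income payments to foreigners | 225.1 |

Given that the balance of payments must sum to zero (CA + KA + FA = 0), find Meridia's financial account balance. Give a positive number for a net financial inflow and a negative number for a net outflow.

Goods balance = 5082.1 - 3405.7 = 1676.4
Services balance = 821.5 - 705.1 = 116.4
Trade balance (goods + services) = 1676.4 + 116.4 = 1792.8
Net primary income = 941.5 - 225.1 = 716.4
Net secondary income = -27.0
Current account = 1792.8 + 716.4 + (-27.0) = 2482.2
Financial account = -(2482.2 + 220.9) = -2703.1

-2703.1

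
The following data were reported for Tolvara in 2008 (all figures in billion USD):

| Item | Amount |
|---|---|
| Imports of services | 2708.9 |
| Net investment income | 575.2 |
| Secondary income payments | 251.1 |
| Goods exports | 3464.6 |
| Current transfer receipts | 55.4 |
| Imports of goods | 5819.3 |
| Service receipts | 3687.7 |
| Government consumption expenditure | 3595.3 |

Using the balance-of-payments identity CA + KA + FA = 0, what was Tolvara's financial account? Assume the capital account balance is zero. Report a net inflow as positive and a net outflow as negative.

Goods balance = 3464.6 - 5819.3 = -2354.7
Services balance = 3687.7 - 2708.9 = 978.8
Trade balance (goods + services) = -2354.7 + 978.8 = -1375.9
Net primary income = 575.2
Net secondary income = 55.4 - 251.1 = -195.7
Current account = -1375.9 + 575.2 + (-195.7) = -996.4
Financial account = -(-996.4) = 996.4

996.4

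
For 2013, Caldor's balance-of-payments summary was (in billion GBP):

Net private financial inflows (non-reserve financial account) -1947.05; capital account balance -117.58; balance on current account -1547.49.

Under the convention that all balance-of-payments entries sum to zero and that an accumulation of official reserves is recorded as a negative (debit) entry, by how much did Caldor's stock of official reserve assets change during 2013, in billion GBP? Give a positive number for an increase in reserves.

-3612.12

Official reserve transactions balance = -((-1547.49) + (-117.58) + (-1947.05)) = 3612.12
An accumulation of reserves is recorded as a debit (negative entry), so the change in the stock of reserves is the negative of that balance.
Change in official reserves = -(3612.12) = -3612.12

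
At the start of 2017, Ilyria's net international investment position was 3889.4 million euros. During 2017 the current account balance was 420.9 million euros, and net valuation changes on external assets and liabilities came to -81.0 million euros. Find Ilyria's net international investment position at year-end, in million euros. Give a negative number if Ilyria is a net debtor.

4229.3

Change in NIIP = current account + net valuation change = 420.9 + (-81.0) = 339.9
End-of-year NIIP = 3889.4 + 339.9 = 4229.3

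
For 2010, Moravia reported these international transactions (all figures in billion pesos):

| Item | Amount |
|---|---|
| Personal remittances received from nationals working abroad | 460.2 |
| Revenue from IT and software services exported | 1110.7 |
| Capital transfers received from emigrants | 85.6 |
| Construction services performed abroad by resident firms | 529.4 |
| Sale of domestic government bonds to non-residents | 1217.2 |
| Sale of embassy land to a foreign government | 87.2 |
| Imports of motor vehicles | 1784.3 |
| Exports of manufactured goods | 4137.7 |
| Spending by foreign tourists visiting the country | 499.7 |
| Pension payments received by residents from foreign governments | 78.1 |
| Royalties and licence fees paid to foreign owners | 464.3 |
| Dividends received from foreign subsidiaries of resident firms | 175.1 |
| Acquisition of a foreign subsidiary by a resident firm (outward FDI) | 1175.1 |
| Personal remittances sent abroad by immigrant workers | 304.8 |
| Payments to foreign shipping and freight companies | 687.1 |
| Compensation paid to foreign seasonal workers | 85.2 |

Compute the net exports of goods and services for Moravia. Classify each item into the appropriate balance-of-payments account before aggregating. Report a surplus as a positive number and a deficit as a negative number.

3341.8

Goods: 4137.7 - 1784.3 = 2353.4
Services: 529.4 - 464.3 - 687.1 + 1110.7 + 499.7 = 988.4
Trade balance = 2353.4 + 988.4 = 3341.8
(Excluded from the trade balance — secondary income: personal remittances received from nationals working abroad 460.2, pension payments received by residents from foreign governments 78.1, personal remittances sent abroad by immigrant workers 304.8; capital account: capital transfers received from emigrants 85.6, sale of embassy land to a foreign government 87.2; financial account: sale of domestic government bonds to non-residents 1217.2, acquisition of a foreign subsidiary by a resident firm (outward FDI) 1175.1; primary income: dividends received from foreign subsidiaries of resident firms 175.1, compensation paid to foreign seasonal workers 85.2.)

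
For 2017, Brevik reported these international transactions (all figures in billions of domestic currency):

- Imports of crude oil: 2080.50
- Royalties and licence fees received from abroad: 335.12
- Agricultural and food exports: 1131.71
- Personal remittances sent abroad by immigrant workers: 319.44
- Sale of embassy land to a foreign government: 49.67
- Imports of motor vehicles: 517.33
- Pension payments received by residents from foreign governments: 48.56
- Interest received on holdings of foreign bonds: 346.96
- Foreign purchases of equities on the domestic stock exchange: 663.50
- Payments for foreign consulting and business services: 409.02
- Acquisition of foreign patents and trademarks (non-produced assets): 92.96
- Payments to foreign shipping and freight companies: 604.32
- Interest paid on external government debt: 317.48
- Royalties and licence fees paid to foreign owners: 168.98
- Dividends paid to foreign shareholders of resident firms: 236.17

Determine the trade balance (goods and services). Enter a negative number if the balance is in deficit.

Goods: 1131.71 - 2080.50 - 517.33 = -1466.12
Services: -409.02 - 168.98 - 604.32 + 335.12 = -847.20
Trade balance = -1466.12 + (-847.20) = -2313.32
(Excluded from the trade balance — secondary income: personal remittances sent abroad by immigrant workers 319.44, pension payments received by residents from foreign governments 48.56; capital account: sale of embassy land to a foreign government 49.67, acquisition of foreign patents and trademarks (non-produced assets) 92.96; primary income: interest received on holdings of foreign bonds 346.96, interest paid on external government debt 317.48, dividends paid to foreign shareholders of resident firms 236.17; financial account: foreign purchases of equities on the domestic stock exchange 663.50.)

-2313.32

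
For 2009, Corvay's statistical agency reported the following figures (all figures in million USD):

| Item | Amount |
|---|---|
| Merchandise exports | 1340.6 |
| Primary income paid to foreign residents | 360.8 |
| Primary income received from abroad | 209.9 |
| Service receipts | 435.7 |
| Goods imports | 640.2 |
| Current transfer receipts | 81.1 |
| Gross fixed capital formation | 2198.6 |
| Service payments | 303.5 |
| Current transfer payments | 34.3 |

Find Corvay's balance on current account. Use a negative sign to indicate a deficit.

728.5

Goods balance = 1340.6 - 640.2 = 700.4
Services balance = 435.7 - 303.5 = 132.2
Trade balance (goods + services) = 700.4 + 132.2 = 832.6
Net primary income = 209.9 - 360.8 = -150.9
Net secondary income = 81.1 - 34.3 = 46.8
Current account = 832.6 + (-150.9) + 46.8 = 728.5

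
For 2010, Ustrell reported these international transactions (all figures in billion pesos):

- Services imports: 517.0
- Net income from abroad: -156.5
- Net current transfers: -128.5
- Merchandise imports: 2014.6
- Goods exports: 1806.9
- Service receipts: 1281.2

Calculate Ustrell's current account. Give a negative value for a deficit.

271.5

Goods balance = 1806.9 - 2014.6 = -207.7
Services balance = 1281.2 - 517.0 = 764.2
Trade balance (goods + services) = -207.7 + 764.2 = 556.5
Net primary income = -156.5
Net secondary income = -128.5
Current account = 556.5 + (-156.5) + (-128.5) = 271.5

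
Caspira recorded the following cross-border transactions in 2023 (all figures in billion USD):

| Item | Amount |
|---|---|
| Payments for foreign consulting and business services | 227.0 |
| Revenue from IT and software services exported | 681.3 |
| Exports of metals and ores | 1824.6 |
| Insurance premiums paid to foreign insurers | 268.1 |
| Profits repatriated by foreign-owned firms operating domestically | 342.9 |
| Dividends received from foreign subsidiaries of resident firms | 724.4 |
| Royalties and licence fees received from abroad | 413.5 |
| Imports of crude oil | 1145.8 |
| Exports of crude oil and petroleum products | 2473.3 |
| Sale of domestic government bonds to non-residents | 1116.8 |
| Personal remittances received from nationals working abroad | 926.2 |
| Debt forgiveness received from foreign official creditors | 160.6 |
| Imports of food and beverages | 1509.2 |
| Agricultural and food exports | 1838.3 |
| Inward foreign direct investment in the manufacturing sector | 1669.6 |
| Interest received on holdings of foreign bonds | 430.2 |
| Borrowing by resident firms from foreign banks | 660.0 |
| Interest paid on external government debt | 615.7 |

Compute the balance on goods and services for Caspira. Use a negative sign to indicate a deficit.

Goods: 2473.3 - 1145.8 - 1509.2 + 1824.6 + 1838.3 = 3481.2
Services: -227.0 + 681.3 - 268.1 + 413.5 = 599.7
Trade balance = 3481.2 + 599.7 = 4080.9
(Excluded from the trade balance — primary income: profits repatriated by foreign-owned firms operating domestically 342.9, dividends received from foreign subsidiaries of resident firms 724.4, interest received on holdings of foreign bonds 430.2, interest paid on external government debt 615.7; financial account: sale of domestic government bonds to non-residents 1116.8, inward foreign direct investment in the manufacturing sector 1669.6, borrowing by resident firms from foreign banks 660.0; secondary income: personal remittances received from nationals working abroad 926.2; capital account: debt forgiveness received from foreign official creditors 160.6.)

4080.9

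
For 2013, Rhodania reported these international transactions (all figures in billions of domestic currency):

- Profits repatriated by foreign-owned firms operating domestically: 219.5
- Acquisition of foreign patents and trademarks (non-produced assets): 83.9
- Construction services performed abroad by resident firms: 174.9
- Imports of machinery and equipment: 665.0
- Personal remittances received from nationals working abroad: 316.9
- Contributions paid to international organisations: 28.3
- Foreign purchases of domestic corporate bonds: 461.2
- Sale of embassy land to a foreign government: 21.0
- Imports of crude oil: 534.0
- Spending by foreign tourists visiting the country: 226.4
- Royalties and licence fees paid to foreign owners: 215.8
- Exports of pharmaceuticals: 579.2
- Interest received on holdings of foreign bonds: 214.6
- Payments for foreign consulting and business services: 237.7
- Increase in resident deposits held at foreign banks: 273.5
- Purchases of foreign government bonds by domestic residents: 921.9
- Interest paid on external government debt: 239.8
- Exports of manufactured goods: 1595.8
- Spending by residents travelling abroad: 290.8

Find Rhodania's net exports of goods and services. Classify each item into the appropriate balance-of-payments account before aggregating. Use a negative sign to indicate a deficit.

Goods: -534.0 + 1595.8 - 665.0 + 579.2 = 976.0
Services: 174.9 - 290.8 - 237.7 + 226.4 - 215.8 = -343.0
Trade balance = 976.0 + (-343.0) = 633.0
(Excluded from the trade balance — primary income: profits repatriated by foreign-owned firms operating domestically 219.5, interest received on holdings of foreign bonds 214.6, interest paid on external government debt 239.8; capital account: acquisition of foreign patents and trademarks (non-produced assets) 83.9, sale of embassy land to a foreign government 21.0; secondary income: personal remittances received from nationals working abroad 316.9, contributions paid to international organisations 28.3; financial account: foreign purchases of domestic corporate bonds 461.2, increase in resident deposits held at foreign banks 273.5, purchases of foreign government bonds by domestic residents 921.9.)

633.0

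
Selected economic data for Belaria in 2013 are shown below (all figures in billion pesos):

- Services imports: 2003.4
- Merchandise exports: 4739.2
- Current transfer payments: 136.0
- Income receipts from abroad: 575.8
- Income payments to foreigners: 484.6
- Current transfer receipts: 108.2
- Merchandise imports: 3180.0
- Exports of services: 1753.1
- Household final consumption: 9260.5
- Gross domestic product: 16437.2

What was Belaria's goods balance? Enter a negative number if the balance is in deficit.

1559.2

Goods balance = 4739.2 - 3180.0 = 1559.2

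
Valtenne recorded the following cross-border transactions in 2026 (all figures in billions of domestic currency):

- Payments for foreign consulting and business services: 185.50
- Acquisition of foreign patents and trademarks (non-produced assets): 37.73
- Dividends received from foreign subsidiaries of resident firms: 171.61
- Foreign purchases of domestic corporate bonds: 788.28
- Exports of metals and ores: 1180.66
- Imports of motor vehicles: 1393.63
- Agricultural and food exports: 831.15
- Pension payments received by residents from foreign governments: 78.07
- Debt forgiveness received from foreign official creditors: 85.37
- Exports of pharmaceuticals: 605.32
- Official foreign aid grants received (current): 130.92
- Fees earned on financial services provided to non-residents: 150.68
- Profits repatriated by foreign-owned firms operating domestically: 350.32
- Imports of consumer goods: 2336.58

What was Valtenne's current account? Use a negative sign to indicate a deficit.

Goods: 605.32 - 1393.63 + 1180.66 + 831.15 - 2336.58 = -1113.08
Services: -185.50 + 150.68 = -34.82
Primary income: 171.61 - 350.32 = -178.71
Secondary income: 130.92 + 78.07 = 208.99
Current account = (-1113.08) + (-34.82) + (-178.71) + 208.99 = -1117.62
(Excluded from the current account — capital account: acquisition of foreign patents and trademarks (non-produced assets) 37.73, debt forgiveness received from foreign official creditors 85.37; financial account: foreign purchases of domestic corporate bonds 788.28.)

-1117.62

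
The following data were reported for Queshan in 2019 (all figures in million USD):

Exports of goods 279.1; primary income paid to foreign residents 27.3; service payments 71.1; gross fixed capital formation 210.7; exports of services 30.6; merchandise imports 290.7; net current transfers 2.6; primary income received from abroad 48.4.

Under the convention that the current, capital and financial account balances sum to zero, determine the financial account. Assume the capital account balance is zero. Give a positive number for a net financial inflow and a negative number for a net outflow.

28.4

Goods balance = 279.1 - 290.7 = -11.6
Services balance = 30.6 - 71.1 = -40.5
Trade balance (goods + services) = -11.6 + (-40.5) = -52.1
Net primary income = 48.4 - 27.3 = 21.1
Net secondary income = 2.6
Current account = -52.1 + 21.1 + 2.6 = -28.4
Financial account = -(-28.4) = 28.4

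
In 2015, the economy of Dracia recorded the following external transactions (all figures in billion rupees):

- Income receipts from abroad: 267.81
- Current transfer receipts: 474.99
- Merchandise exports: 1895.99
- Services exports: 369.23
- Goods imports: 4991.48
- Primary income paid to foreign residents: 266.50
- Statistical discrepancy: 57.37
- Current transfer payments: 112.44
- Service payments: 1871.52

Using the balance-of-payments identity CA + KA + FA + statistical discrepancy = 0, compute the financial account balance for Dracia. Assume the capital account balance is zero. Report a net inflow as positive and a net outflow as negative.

4176.55

Goods balance = 1895.99 - 4991.48 = -3095.49
Services balance = 369.23 - 1871.52 = -1502.29
Trade balance (goods + services) = -3095.49 + (-1502.29) = -4597.78
Net primary income = 267.81 - 266.50 = 1.31
Net secondary income = 474.99 - 112.44 = 362.55
Current account = -4597.78 + 1.31 + 362.55 = -4233.92
Financial account = -(-4233.92 + 57.37) = 4176.55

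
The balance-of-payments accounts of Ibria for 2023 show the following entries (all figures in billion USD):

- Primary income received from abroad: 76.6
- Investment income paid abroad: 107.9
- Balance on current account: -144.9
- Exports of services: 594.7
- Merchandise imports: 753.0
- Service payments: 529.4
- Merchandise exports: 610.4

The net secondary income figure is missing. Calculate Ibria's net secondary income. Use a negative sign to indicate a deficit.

-36.3

Current account = goods balance + services balance + net primary income + net secondary income
Sum of the known components = -108.6
Net secondary income = CA - (known components) = -144.9 - (-108.6) = -36.3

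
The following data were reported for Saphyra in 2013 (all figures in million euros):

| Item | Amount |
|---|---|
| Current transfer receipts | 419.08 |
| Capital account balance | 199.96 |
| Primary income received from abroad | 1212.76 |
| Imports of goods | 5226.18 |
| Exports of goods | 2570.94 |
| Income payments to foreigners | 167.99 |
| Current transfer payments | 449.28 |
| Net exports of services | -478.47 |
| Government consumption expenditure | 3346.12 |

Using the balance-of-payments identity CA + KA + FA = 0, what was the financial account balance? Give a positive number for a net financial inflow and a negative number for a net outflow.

Goods balance = 2570.94 - 5226.18 = -2655.24
Services balance = -478.47
Trade balance (goods + services) = -2655.24 + (-478.47) = -3133.71
Net primary income = 1212.76 - 167.99 = 1044.77
Net secondary income = 419.08 - 449.28 = -30.20
Current account = -3133.71 + 1044.77 + (-30.20) = -2119.14
Financial account = -(-2119.14 + 199.96) = 1919.18

1919.18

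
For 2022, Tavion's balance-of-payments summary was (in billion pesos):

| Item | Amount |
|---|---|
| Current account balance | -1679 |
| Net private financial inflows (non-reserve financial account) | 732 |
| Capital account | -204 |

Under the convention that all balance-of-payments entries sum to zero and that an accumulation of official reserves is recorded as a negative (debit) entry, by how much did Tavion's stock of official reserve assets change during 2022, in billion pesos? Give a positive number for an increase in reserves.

Official reserve transactions balance = -((-1679) + (-204) + 732) = 1151
An accumulation of reserves is recorded as a debit (negative entry), so the change in the stock of reserves is the negative of that balance.
Change in official reserves = -(1151) = -1151

-1151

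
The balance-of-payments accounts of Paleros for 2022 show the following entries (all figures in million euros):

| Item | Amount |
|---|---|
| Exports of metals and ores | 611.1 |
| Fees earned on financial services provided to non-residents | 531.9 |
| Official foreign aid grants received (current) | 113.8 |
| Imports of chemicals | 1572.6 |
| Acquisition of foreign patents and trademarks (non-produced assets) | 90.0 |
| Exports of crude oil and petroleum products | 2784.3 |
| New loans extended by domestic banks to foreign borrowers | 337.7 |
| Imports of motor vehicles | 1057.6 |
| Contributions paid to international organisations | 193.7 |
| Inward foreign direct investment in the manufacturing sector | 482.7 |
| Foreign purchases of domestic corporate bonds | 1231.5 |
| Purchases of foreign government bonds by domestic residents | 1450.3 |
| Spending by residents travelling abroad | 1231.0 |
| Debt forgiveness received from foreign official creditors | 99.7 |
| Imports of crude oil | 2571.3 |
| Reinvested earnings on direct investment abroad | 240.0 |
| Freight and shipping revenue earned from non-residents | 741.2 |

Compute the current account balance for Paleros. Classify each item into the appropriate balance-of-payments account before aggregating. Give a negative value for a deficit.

-1603.9

Goods: 611.1 + 2784.3 - 1572.6 - 2571.3 - 1057.6 = -1806.1
Services: -1231.0 + 741.2 + 531.9 = 42.1
Primary income: 240.0
Secondary income: 113.8 - 193.7 = -79.9
Current account = (-1806.1) + 42.1 + 240.0 + (-79.9) = -1603.9
(Excluded from the current account — capital account: acquisition of foreign patents and trademarks (non-produced assets) 90.0, debt forgiveness received from foreign official creditors 99.7; financial account: new loans extended by domestic banks to foreign borrowers 337.7, inward foreign direct investment in the manufacturing sector 482.7, foreign purchases of domestic corporate bonds 1231.5, purchases of foreign government bonds by domestic residents 1450.3.)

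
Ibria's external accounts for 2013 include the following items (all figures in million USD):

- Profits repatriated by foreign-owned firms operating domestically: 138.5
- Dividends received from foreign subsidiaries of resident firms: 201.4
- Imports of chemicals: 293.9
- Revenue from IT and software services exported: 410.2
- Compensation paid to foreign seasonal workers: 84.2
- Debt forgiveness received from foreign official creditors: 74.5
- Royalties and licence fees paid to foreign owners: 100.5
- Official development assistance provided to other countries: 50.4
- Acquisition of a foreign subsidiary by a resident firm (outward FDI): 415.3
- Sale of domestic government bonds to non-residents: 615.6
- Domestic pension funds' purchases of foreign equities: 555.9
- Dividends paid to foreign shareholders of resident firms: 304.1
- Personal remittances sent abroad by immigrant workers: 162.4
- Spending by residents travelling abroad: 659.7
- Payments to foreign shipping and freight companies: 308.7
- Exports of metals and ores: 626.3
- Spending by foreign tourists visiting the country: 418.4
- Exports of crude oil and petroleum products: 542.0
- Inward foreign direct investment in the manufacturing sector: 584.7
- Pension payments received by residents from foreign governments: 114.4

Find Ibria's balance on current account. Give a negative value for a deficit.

210.3

Goods: 542.0 - 293.9 + 626.3 = 874.4
Services: 418.4 - 659.7 + 410.2 - 308.7 - 100.5 = -240.3
Primary income: 201.4 - 138.5 - 84.2 - 304.1 = -325.4
Secondary income: 114.4 - 50.4 - 162.4 = -98.4
Current account = 874.4 + (-240.3) + (-325.4) + (-98.4) = 210.3
(Excluded from the current account — capital account: debt forgiveness received from foreign official creditors 74.5; financial account: acquisition of a foreign subsidiary by a resident firm (outward FDI) 415.3, sale of domestic government bonds to non-residents 615.6, domestic pension funds' purchases of foreign equities 555.9, inward foreign direct investment in the manufacturing sector 584.7.)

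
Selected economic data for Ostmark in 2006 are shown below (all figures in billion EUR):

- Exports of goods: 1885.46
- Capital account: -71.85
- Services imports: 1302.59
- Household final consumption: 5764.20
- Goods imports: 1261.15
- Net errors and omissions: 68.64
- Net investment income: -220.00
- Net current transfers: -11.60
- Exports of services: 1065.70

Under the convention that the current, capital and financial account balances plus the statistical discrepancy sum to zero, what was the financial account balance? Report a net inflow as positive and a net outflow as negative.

-152.61

Goods balance = 1885.46 - 1261.15 = 624.31
Services balance = 1065.70 - 1302.59 = -236.89
Trade balance (goods + services) = 624.31 + (-236.89) = 387.42
Net primary income = -220.00
Net secondary income = -11.60
Current account = 387.42 + (-220.00) + (-11.60) = 155.82
Financial account = -(155.82 + (-71.85) + 68.64) = -152.61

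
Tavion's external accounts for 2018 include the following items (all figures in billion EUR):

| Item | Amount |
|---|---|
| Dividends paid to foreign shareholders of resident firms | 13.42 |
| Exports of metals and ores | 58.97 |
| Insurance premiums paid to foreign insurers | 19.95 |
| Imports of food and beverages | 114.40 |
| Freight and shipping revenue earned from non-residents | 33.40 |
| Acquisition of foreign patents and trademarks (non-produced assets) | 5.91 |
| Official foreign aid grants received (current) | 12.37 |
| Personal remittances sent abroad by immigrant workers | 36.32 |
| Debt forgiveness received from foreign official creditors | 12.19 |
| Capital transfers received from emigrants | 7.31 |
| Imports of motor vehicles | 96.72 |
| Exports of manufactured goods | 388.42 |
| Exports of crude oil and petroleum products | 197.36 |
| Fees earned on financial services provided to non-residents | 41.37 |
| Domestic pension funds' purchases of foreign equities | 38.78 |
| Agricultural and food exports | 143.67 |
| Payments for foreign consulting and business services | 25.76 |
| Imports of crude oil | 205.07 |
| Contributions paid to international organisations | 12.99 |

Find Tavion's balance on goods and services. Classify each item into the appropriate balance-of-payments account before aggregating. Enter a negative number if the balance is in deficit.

401.29

Goods: -205.07 + 197.36 + 388.42 - 96.72 - 114.40 + 143.67 + 58.97 = 372.23
Services: -19.95 + 33.40 + 41.37 - 25.76 = 29.06
Trade balance = 372.23 + 29.06 = 401.29
(Excluded from the trade balance — primary income: dividends paid to foreign shareholders of resident firms 13.42; capital account: acquisition of foreign patents and trademarks (non-produced assets) 5.91, debt forgiveness received from foreign official creditors 12.19, capital transfers received from emigrants 7.31; secondary income: official foreign aid grants received (current) 12.37, personal remittances sent abroad by immigrant workers 36.32, contributions paid to international organisations 12.99; financial account: domestic pension funds' purchases of foreign equities 38.78.)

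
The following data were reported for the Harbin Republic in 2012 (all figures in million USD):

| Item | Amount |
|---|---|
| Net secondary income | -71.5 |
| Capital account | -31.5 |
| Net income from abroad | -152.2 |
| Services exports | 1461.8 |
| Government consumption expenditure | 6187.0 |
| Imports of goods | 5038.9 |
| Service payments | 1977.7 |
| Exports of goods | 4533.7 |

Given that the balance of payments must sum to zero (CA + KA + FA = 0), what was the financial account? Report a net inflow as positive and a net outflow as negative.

Goods balance = 4533.7 - 5038.9 = -505.2
Services balance = 1461.8 - 1977.7 = -515.9
Trade balance (goods + services) = -505.2 + (-515.9) = -1021.1
Net primary income = -152.2
Net secondary income = -71.5
Current account = -1021.1 + (-152.2) + (-71.5) = -1244.8
Financial account = -(-1244.8 + (-31.5)) = 1276.3

1276.3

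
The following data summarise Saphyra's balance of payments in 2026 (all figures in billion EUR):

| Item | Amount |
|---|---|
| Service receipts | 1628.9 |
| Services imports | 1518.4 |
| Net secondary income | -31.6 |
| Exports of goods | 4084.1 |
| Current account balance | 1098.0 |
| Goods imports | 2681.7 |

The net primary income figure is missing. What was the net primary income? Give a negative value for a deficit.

-383.3

Current account = goods balance + services balance + net primary income + net secondary income
Sum of the known components = 1481.3
Net primary income = CA - (known components) = 1098.0 - 1481.3 = -383.3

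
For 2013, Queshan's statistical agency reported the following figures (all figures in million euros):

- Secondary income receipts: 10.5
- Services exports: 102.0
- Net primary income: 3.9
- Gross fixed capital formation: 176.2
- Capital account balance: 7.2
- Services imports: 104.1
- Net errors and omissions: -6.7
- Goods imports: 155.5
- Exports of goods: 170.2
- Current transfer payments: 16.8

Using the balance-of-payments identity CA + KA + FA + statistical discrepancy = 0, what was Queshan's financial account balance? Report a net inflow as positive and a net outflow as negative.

Goods balance = 170.2 - 155.5 = 14.7
Services balance = 102.0 - 104.1 = -2.1
Trade balance (goods + services) = 14.7 + (-2.1) = 12.6
Net primary income = 3.9
Net secondary income = 10.5 - 16.8 = -6.3
Current account = 12.6 + 3.9 + (-6.3) = 10.2
Financial account = -(10.2 + 7.2 + (-6.7)) = -10.7

-10.7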